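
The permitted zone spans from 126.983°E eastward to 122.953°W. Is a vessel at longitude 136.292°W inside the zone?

Band width going east from +126.983° to -122.953°: ((-122.953 − 126.983) mod 360) = 110.064°.
Offset of -136.292° east of the west edge: ((-136.292 − 126.983) mod 360) = 96.725°.
96.725° ≤ 110.064° ⇒ inside.

Yes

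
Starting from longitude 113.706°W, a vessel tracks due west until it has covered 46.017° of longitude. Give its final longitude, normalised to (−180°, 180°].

Start at -113.706°; shift −46.017° → -159.723°.
-159.723° already lies in (−180°, 180°].

159.723°W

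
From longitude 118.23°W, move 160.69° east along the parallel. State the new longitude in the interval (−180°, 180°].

Start at -118.23°; shift +160.69° → +42.46°.
+42.46° already lies in (−180°, 180°].

42.46°E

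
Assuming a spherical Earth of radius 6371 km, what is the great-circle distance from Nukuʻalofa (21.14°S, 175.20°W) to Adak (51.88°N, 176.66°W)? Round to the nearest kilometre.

Δλ = -176.66 − -175.20 = -1.46°.
Δφ = 51.88 − -21.14 = 73.02°.
a = sin²(Δφ/2) + cos φ₁ · cos φ₂ · sin²(Δλ/2) = 0.354075.
c = 2·atan2(√a, √(1−a)) = 1.27463 rad → d = 6371·c ≈ 8120.70 km.

8121 km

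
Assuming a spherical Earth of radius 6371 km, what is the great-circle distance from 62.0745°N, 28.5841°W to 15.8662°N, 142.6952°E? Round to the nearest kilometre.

11315 km

Δλ = 142.6952 − -28.5841 = 171.2793°.
Δφ = 15.8662 − 62.0745 = -46.2083°.
a = sin²(Δφ/2) + cos φ₁ · cos φ₂ · sin²(Δλ/2) = 0.601858.
c = 2·atan2(√a, √(1−a)) = 1.77595 rad → d = 6371·c ≈ 11314.57 km.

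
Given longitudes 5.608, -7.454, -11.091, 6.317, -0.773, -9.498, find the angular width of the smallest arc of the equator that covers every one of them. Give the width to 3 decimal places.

17.408°

Sort the longitudes: -11.091°, -9.498°, -7.454°, -0.773°, +5.608°, +6.317°.
Eastward gaps between consecutive values (wrapping around): 1.593°, 2.044°, 6.681°, 6.381°, 0.709°, 342.592°.
Largest gap = 342.592° ⇒ minimal covering band is its complement: 360° − 342.592° = 17.408°.
Band runs from -11.091° eastward to +6.317°.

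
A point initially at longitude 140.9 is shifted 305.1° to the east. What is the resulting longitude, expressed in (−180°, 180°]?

Start at +140.9°; shift +305.1° → +446.0°.
+446.0° lies outside (−180°, 180°]; subtract 360° → +86.0°.

+86.0°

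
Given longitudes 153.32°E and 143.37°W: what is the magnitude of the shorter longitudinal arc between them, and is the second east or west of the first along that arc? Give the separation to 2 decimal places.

Raw difference: -143.37 − 153.32 = -296.69°.
Normalise into (−180°, 180°]: -296.69° + 360° = 63.31°.
Positive ⇒ the second point lies to the east; separation 63.31°.

63.31° east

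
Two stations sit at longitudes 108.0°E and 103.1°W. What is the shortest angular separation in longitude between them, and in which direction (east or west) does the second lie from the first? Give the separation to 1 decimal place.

Raw difference: -103.1 − 108.0 = -211.1°.
Normalise into (−180°, 180°]: -211.1° + 360° = 148.9°.
Positive ⇒ the second point lies to the east; separation 148.9°.

148.9° east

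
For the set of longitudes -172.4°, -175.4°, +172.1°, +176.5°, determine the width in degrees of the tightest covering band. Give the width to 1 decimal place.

15.5°

Sort the longitudes: -175.4°, -172.4°, +172.1°, +176.5°.
Eastward gaps between consecutive values (wrapping around): 3.0°, 344.5°, 4.4°, 8.1°.
Largest gap = 344.5° ⇒ minimal covering band is its complement: 360° − 344.5° = 15.5°.
Band runs from +172.1° eastward to -172.4°, crossing the antimeridian.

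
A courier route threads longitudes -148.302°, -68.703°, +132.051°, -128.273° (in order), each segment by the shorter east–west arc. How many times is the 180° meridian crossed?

2

Leg 1: -148.302° → -68.703°, shortest Δλ = 79.599° (east) — does not cross 180°.
Leg 2: -68.703° → +132.051°, shortest Δλ = -159.246° (west) — crosses 180°.
Leg 3: +132.051° → -128.273°, shortest Δλ = 99.676° (east) — crosses 180°.
Total crossings: 2.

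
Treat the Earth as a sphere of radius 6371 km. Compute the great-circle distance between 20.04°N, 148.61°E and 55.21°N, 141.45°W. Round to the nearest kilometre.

Δλ = -141.45 − 148.61 = -290.06°; wrapped into (−180°, 180°]: 69.94°.
Δφ = 55.21 − 20.04 = 35.17°.
a = sin²(Δφ/2) + cos φ₁ · cos φ₂ · sin²(Δλ/2) = 0.267360.
c = 2·atan2(√a, √(1−a)) = 1.08684 rad → d = 6371·c ≈ 6924.29 km.

6924 km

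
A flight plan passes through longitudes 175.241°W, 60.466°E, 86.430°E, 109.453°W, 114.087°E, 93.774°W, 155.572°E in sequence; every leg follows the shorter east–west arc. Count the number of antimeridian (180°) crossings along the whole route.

Leg 1: -175.241° → +60.466°, shortest Δλ = -124.293° (west) — crosses 180°.
Leg 2: +60.466° → +86.430°, shortest Δλ = 25.964° (east) — does not cross 180°.
Leg 3: +86.430° → -109.453°, shortest Δλ = 164.117° (east) — crosses 180°.
Leg 4: -109.453° → +114.087°, shortest Δλ = -136.46° (west) — crosses 180°.
Leg 5: +114.087° → -93.774°, shortest Δλ = 152.139° (east) — crosses 180°.
Leg 6: -93.774° → +155.572°, shortest Δλ = -110.654° (west) — crosses 180°.
Total crossings: 5.

5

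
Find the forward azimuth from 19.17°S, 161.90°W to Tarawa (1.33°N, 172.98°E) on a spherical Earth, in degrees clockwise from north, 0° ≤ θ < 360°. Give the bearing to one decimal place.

Δλ = 172.98 − -161.90 = 334.88°; wrapped into (−180°, 180°]: -25.12°.
θ = atan2( sin Δλ · cos φ₂ , cos φ₁ · sin φ₂ − sin φ₁ · cos φ₂ · cos Δλ )
  = atan2(-0.42440, 0.31916) = -53.056° → normalised to [0°, 360°): 306.944°.

306.9°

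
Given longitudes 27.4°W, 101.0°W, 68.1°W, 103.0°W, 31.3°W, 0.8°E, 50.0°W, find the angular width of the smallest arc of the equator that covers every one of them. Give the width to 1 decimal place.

Sort the longitudes: -103.0°, -101.0°, -68.1°, -50.0°, -31.3°, -27.4°, +0.8°.
Eastward gaps between consecutive values (wrapping around): 2.0°, 32.9°, 18.1°, 18.7°, 3.9°, 28.2°, 256.2°.
Largest gap = 256.2° ⇒ minimal covering band is its complement: 360° − 256.2° = 103.8°.
Band runs from -103.0° eastward to +0.8°.

103.8°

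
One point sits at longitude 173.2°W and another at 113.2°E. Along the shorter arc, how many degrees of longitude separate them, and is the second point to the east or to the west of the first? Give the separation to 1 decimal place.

73.6° west

Raw difference: 113.2 − -173.2 = 286.4°.
Normalise into (−180°, 180°]: 286.4° − 360° = -73.6°.
Negative ⇒ the second point lies to the west; separation 73.6°.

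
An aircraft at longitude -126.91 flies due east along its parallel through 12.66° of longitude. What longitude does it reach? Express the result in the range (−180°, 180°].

Start at -126.91°; shift +12.66° → -114.25°.
-114.25° already lies in (−180°, 180°].

-114.25°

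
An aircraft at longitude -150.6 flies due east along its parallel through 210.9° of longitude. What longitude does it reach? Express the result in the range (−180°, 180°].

Start at -150.6°; shift +210.9° → +60.3°.
+60.3° already lies in (−180°, 180°].

+60.3°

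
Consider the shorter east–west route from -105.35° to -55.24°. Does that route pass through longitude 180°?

Signed shortest Δλ = ((-55.24 − -105.35 + 180) mod 360) − 180 = 50.11°.
Going east by 50.11° from -105.35° reaches -55.24° without touching 180°.

No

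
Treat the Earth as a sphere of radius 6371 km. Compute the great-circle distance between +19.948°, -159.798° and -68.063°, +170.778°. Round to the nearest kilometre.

10075 km

Δλ = 170.778 − -159.798 = 330.576°; wrapped into (−180°, 180°]: -29.424°.
Δφ = -68.063 − 19.948 = -88.011°.
a = sin²(Δφ/2) + cos φ₁ · cos φ₂ · sin²(Δλ/2) = 0.505295.
c = 2·atan2(√a, √(1−a)) = 1.58139 rad → d = 6371·c ≈ 10075.02 km.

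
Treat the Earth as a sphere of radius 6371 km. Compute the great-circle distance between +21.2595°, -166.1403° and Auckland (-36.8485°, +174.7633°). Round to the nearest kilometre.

6765 km

Δλ = 174.7633 − -166.1403 = 340.9036°; wrapped into (−180°, 180°]: -19.0964°.
Δφ = -36.8485 − 21.2595 = -58.1080°.
a = sin²(Δφ/2) + cos φ₁ · cos φ₂ · sin²(Δλ/2) = 0.256360.
c = 2·atan2(√a, √(1−a)) = 1.06182 rad → d = 6371·c ≈ 6764.88 km.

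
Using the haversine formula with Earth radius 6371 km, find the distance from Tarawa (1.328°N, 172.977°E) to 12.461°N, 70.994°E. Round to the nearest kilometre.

Δλ = 70.994 − 172.977 = -101.983°.
Δφ = 12.461 − 1.328 = 11.133°.
a = sin²(Δφ/2) + cos φ₁ · cos φ₂ · sin²(Δλ/2) = 0.598838.
c = 2·atan2(√a, √(1−a)) = 1.76978 rad → d = 6371·c ≈ 11275.28 km.

11275 km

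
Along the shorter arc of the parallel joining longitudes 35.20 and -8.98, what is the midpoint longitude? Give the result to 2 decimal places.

+13.11°

Signed shortest Δλ from +35.20° to -8.98° is -44.18°.
Midpoint longitude = +35.20° + (-44.18°)/2 = +35.20° − 22.09° = +13.11°.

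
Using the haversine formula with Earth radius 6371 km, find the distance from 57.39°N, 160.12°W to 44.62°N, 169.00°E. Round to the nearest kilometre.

Δλ = 169.00 − -160.12 = 329.12°; wrapped into (−180°, 180°]: -30.88°.
Δφ = 44.62 − 57.39 = -12.77°.
a = sin²(Δφ/2) + cos φ₁ · cos φ₂ · sin²(Δλ/2) = 0.039556.
c = 2·atan2(√a, √(1−a)) = 0.40044 rad → d = 6371·c ≈ 2551.21 km.

2551 km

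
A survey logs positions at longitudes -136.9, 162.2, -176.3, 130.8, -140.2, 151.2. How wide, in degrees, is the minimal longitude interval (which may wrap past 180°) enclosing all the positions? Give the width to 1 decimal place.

Sort the longitudes: -176.3°, -140.2°, -136.9°, +130.8°, +151.2°, +162.2°.
Eastward gaps between consecutive values (wrapping around): 36.1°, 3.3°, 267.7°, 20.4°, 11.0°, 21.5°.
Largest gap = 267.7° ⇒ minimal covering band is its complement: 360° − 267.7° = 92.3°.
Band runs from +130.8° eastward to -136.9°, crossing the antimeridian.

92.3°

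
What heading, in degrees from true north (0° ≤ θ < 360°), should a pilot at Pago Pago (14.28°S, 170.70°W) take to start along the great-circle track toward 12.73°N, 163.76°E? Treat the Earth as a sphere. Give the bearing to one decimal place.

Δλ = 163.76 − -170.70 = 334.46°; wrapped into (−180°, 180°]: -25.54°.
θ = atan2( sin Δλ · cos φ₂ , cos φ₁ · sin φ₂ − sin φ₁ · cos φ₂ · cos Δλ )
  = atan2(-0.42054, 0.43064) = -44.321° → normalised to [0°, 360°): 315.679°.

315.7°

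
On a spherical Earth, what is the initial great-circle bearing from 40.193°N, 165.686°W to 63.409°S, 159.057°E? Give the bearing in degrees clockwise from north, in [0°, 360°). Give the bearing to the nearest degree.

196°

Δλ = 159.057 − -165.686 = 324.743°; wrapped into (−180°, 180°]: -35.257°.
θ = atan2( sin Δλ · cos φ₂ , cos φ₁ · sin φ₂ − sin φ₁ · cos φ₂ · cos Δλ )
  = atan2(-0.25839, -0.91896) = -164.296° → normalised to [0°, 360°): 195.704°.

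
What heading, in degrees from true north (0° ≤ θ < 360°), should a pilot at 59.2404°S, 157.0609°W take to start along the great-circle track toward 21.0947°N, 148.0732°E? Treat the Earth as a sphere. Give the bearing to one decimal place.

Δλ = 148.0732 − -157.0609 = 305.1341°; wrapped into (−180°, 180°]: -54.8659°.
θ = atan2( sin Δλ · cos φ₂ , cos φ₁ · sin φ₂ − sin φ₁ · cos φ₂ · cos Δλ )
  = atan2(-0.76300, 0.64546) = -49.770° → normalised to [0°, 360°): 310.230°.

310.2°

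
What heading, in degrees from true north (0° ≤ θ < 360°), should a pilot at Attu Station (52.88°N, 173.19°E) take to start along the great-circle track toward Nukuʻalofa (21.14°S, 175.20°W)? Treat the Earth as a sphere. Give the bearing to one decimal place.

168.8°

Δλ = -175.20 − 173.19 = -348.39°; wrapped into (−180°, 180°]: 11.61°.
θ = atan2( sin Δλ · cos φ₂ , cos φ₁ · sin φ₂ − sin φ₁ · cos φ₂ · cos Δλ )
  = atan2(0.18771, -0.94614) = 168.779° → normalised to [0°, 360°): 168.779°.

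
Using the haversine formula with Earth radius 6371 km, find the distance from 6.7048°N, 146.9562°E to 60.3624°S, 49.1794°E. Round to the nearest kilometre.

11083 km

Δλ = 49.1794 − 146.9562 = -97.7768°.
Δφ = -60.3624 − 6.7048 = -67.0672°.
a = sin²(Δφ/2) + cos φ₁ · cos φ₂ · sin²(Δλ/2) = 0.583968.
c = 2·atan2(√a, √(1−a)) = 1.73953 rad → d = 6371·c ≈ 11082.56 km.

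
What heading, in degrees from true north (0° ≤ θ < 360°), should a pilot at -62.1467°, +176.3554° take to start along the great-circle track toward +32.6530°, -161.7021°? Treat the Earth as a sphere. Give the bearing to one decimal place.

Δλ = -161.7021 − 176.3554 = -338.0575°; wrapped into (−180°, 180°]: 21.9425°.
θ = atan2( sin Δλ · cos φ₂ , cos φ₁ · sin φ₂ − sin φ₁ · cos φ₂ · cos Δλ )
  = atan2(0.31462, 0.94257) = 18.458° → normalised to [0°, 360°): 18.458°.

18.5°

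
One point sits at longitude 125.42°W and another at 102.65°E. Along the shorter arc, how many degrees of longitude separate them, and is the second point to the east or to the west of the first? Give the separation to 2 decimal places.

131.93° west

Raw difference: 102.65 − -125.42 = 228.07°.
Normalise into (−180°, 180°]: 228.07° − 360° = -131.93°.
Negative ⇒ the second point lies to the west; separation 131.93°.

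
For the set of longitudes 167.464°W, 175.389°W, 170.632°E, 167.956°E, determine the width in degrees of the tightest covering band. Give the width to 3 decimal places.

Sort the longitudes: -175.389°, -167.464°, +167.956°, +170.632°.
Eastward gaps between consecutive values (wrapping around): 7.925°, 335.420°, 2.676°, 13.979°.
Largest gap = 335.420° ⇒ minimal covering band is its complement: 360° − 335.420° = 24.580°.
Band runs from +167.956° eastward to -167.464°, crossing the antimeridian.

24.580°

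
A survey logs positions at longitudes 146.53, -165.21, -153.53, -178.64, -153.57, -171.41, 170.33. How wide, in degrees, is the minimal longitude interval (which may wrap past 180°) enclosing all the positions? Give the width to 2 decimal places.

Sort the longitudes: -178.64°, -171.41°, -165.21°, -153.57°, -153.53°, +146.53°, +170.33°.
Eastward gaps between consecutive values (wrapping around): 7.23°, 6.20°, 11.64°, 0.04°, 300.06°, 23.80°, 11.03°.
Largest gap = 300.06° ⇒ minimal covering band is its complement: 360° − 300.06° = 59.94°.
Band runs from +146.53° eastward to -153.53°, crossing the antimeridian.

59.94°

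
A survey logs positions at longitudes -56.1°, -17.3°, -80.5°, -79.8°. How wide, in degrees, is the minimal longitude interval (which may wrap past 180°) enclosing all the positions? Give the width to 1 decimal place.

Sort the longitudes: -80.5°, -79.8°, -56.1°, -17.3°.
Eastward gaps between consecutive values (wrapping around): 0.7°, 23.7°, 38.8°, 296.8°.
Largest gap = 296.8° ⇒ minimal covering band is its complement: 360° − 296.8° = 63.2°.
Band runs from -80.5° eastward to -17.3°.

63.2°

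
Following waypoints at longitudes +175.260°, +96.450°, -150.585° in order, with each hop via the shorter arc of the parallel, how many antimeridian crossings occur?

Leg 1: +175.260° → +96.450°, shortest Δλ = -78.81° (west) — does not cross 180°.
Leg 2: +96.450° → -150.585°, shortest Δλ = 112.965° (east) — crosses 180°.
Total crossings: 1.

1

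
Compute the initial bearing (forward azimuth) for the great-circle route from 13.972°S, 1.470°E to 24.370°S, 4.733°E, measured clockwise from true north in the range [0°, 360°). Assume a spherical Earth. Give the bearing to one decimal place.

164.0°

Δλ = 4.733 − 1.470 = 3.263°.
θ = atan2( sin Δλ · cos φ₂ , cos φ₁ · sin φ₂ − sin φ₁ · cos φ₂ · cos Δλ )
  = atan2(0.05185, -0.18084) = 164.002° → normalised to [0°, 360°): 164.002°.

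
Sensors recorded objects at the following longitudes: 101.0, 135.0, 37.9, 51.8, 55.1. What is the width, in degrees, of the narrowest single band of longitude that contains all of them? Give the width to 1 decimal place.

Sort the longitudes: +37.9°, +51.8°, +55.1°, +101.0°, +135.0°.
Eastward gaps between consecutive values (wrapping around): 13.9°, 3.3°, 45.9°, 34.0°, 262.9°.
Largest gap = 262.9° ⇒ minimal covering band is its complement: 360° − 262.9° = 97.1°.
Band runs from +37.9° eastward to +135.0°.

97.1°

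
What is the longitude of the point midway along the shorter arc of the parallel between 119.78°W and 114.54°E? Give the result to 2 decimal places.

Signed shortest Δλ from -119.78° to +114.54° is -125.68°.
Midpoint longitude = -119.78° + (-125.68°)/2 = -119.78° − 62.84° = -182.62°.
Normalise into (−180°, 180°]: +177.38°.
(The naïve average (-119.78 + +114.54)/2 = -2.62° is on the wrong side of the globe.)

177.38°E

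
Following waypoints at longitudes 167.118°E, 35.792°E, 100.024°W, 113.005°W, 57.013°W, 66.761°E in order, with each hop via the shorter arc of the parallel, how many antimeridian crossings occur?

Leg 1: +167.118° → +35.792°, shortest Δλ = -131.326° (west) — does not cross 180°.
Leg 2: +35.792° → -100.024°, shortest Δλ = -135.816° (west) — does not cross 180°.
Leg 3: -100.024° → -113.005°, shortest Δλ = -12.981° (west) — does not cross 180°.
Leg 4: -113.005° → -57.013°, shortest Δλ = 55.992° (east) — does not cross 180°.
Leg 5: -57.013° → +66.761°, shortest Δλ = 123.774° (east) — does not cross 180°.
Total crossings: 0.

0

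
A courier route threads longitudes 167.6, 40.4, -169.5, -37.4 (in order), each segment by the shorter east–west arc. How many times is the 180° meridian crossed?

1

Leg 1: +167.6° → +40.4°, shortest Δλ = -127.2° (west) — does not cross 180°.
Leg 2: +40.4° → -169.5°, shortest Δλ = 150.1° (east) — crosses 180°.
Leg 3: -169.5° → -37.4°, shortest Δλ = 132.1° (east) — does not cross 180°.
Total crossings: 1.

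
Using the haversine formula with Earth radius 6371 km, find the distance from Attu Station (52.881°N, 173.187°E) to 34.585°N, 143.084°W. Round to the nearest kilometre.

Δλ = -143.084 − 173.187 = -316.271°; wrapped into (−180°, 180°]: 43.729°.
Δφ = 34.585 − 52.881 = -18.296°.
a = sin²(Δφ/2) + cos φ₁ · cos φ₂ · sin²(Δλ/2) = 0.094182.
c = 2·atan2(√a, √(1−a)) = 0.62385 rad → d = 6371·c ≈ 3974.55 km.

3975 km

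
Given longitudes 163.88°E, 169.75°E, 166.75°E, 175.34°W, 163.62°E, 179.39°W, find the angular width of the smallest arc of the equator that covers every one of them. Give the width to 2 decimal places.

Sort the longitudes: -179.39°, -175.34°, +163.62°, +163.88°, +166.75°, +169.75°.
Eastward gaps between consecutive values (wrapping around): 4.05°, 338.96°, 0.26°, 2.87°, 3.00°, 10.86°.
Largest gap = 338.96° ⇒ minimal covering band is its complement: 360° − 338.96° = 21.04°.
Band runs from +163.62° eastward to -175.34°, crossing the antimeridian.

21.04°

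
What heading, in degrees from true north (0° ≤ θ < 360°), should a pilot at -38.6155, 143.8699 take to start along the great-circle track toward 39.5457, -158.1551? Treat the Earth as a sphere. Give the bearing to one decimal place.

41.0°

Δλ = -158.1551 − 143.8699 = -302.0250°; wrapped into (−180°, 180°]: 57.9750°.
θ = atan2( sin Δλ · cos φ₂ , cos φ₁ · sin φ₂ − sin φ₁ · cos φ₂ · cos Δλ )
  = atan2(0.65377, 0.75268) = 40.977° → normalised to [0°, 360°): 40.977°.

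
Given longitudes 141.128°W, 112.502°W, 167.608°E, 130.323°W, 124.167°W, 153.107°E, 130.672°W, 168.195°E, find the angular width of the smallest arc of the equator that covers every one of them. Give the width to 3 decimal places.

94.391°

Sort the longitudes: -141.128°, -130.672°, -130.323°, -124.167°, -112.502°, +153.107°, +167.608°, +168.195°.
Eastward gaps between consecutive values (wrapping around): 10.456°, 0.349°, 6.156°, 11.665°, 265.609°, 14.501°, 0.587°, 50.677°.
Largest gap = 265.609° ⇒ minimal covering band is its complement: 360° − 265.609° = 94.391°.
Band runs from +153.107° eastward to -112.502°, crossing the antimeridian.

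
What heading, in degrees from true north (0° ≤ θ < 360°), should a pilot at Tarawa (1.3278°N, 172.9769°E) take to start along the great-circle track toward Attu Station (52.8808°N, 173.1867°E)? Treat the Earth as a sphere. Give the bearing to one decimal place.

Δλ = 173.1867 − 172.9769 = 0.2098°.
θ = atan2( sin Δλ · cos φ₂ , cos φ₁ · sin φ₂ − sin φ₁ · cos φ₂ · cos Δλ )
  = atan2(0.00221, 0.78318) = 0.162° → normalised to [0°, 360°): 0.162°.

0.2°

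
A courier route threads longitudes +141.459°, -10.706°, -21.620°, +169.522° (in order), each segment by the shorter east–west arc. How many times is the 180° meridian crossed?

1

Leg 1: +141.459° → -10.706°, shortest Δλ = -152.165° (west) — does not cross 180°.
Leg 2: -10.706° → -21.620°, shortest Δλ = -10.914° (west) — does not cross 180°.
Leg 3: -21.620° → +169.522°, shortest Δλ = -168.858° (west) — crosses 180°.
Total crossings: 1.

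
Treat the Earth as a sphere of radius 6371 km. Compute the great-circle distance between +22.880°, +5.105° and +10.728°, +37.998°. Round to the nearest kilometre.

3741 km

Δλ = 37.998 − 5.105 = 32.893°.
Δφ = 10.728 − 22.880 = -12.152°.
a = sin²(Δφ/2) + cos φ₁ · cos φ₂ · sin²(Δλ/2) = 0.083763.
c = 2·atan2(√a, √(1−a)) = 0.58724 rad → d = 6371·c ≈ 3741.30 km.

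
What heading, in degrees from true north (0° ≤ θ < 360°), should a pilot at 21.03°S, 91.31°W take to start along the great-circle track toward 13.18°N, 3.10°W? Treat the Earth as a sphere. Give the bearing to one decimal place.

Δλ = -3.10 − -91.31 = 88.21°.
θ = atan2( sin Δλ · cos φ₂ , cos φ₁ · sin φ₂ − sin φ₁ · cos φ₂ · cos Δλ )
  = atan2(0.97318, 0.22374) = 77.053° → normalised to [0°, 360°): 77.053°.

77.1°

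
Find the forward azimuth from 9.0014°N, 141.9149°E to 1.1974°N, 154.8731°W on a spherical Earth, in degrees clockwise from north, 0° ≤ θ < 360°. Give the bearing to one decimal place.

93.2°

Δλ = -154.8731 − 141.9149 = -296.7880°; wrapped into (−180°, 180°]: 63.2120°.
θ = atan2( sin Δλ · cos φ₂ , cos φ₁ · sin φ₂ − sin φ₁ · cos φ₂ · cos Δλ )
  = atan2(0.89249, -0.04986) = 93.198° → normalised to [0°, 360°): 93.198°.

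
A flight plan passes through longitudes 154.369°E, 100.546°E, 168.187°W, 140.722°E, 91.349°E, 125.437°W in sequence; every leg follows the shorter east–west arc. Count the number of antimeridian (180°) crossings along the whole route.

Leg 1: +154.369° → +100.546°, shortest Δλ = -53.823° (west) — does not cross 180°.
Leg 2: +100.546° → -168.187°, shortest Δλ = 91.267° (east) — crosses 180°.
Leg 3: -168.187° → +140.722°, shortest Δλ = -51.091° (west) — crosses 180°.
Leg 4: +140.722° → +91.349°, shortest Δλ = -49.373° (west) — does not cross 180°.
Leg 5: +91.349° → -125.437°, shortest Δλ = 143.214° (east) — crosses 180°.
Total crossings: 3.

3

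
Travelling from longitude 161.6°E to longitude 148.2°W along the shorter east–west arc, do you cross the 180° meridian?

Naïve |-148.2 − 161.6| = 309.8° > 180°, so the shorter arc goes the other way round — across 180°.
Signed shortest Δλ = ((-148.2 − 161.6 + 180) mod 360) − 180 = 50.2°.
Going east by 50.2° from +161.6° passes through 180° before reaching -148.2°.

Yes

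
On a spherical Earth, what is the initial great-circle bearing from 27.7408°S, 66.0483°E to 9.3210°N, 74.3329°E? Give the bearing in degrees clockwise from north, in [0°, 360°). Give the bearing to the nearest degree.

Δλ = 74.3329 − 66.0483 = 8.2846°.
θ = atan2( sin Δλ · cos φ₂ , cos φ₁ · sin φ₂ − sin φ₁ · cos φ₂ · cos Δλ )
  = atan2(0.14219, 0.59788) = 13.378° → normalised to [0°, 360°): 13.378°.

13°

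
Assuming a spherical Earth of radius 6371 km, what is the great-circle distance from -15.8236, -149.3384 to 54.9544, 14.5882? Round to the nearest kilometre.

15450 km

Δλ = 14.5882 − -149.3384 = 163.9266°.
Δφ = 54.9544 − -15.8236 = 70.7780°.
a = sin²(Δφ/2) + cos φ₁ · cos φ₂ · sin²(Δλ/2) = 0.877055.
c = 2·atan2(√a, √(1−a)) = 2.42509 rad → d = 6371·c ≈ 15450.28 km.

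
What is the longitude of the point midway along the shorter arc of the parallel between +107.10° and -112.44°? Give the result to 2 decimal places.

Signed shortest Δλ from +107.10° to -112.44° is +140.46°.
Midpoint longitude = +107.10° + (+140.46°)/2 = +107.10° + 70.23° = +177.33°.
(The naïve average (+107.10 + -112.44)/2 = -2.67° is on the wrong side of the globe.)

+177.33°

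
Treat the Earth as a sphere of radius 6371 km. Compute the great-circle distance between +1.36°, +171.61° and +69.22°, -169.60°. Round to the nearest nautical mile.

Δλ = -169.60 − 171.61 = -341.21°; wrapped into (−180°, 180°]: 18.79°.
Δφ = 69.22 − 1.36 = 67.86°.
a = sin²(Δφ/2) + cos φ₁ · cos φ₂ · sin²(Δλ/2) = 0.321016.
c = 2·atan2(√a, √(1−a)) = 1.20471 rad → d = 6371·c ≈ 7675.18 km ≈ 4144.26 nmi.

4144 nmi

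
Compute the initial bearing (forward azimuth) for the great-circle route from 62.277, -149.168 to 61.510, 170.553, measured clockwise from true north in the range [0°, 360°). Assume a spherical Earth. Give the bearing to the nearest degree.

286°

Δλ = 170.553 − -149.168 = 319.721°; wrapped into (−180°, 180°]: -40.279°.
θ = atan2( sin Δλ · cos φ₂ , cos φ₁ · sin φ₂ − sin φ₁ · cos φ₂ · cos Δλ )
  = atan2(-0.30839, 0.08673) = -74.293° → normalised to [0°, 360°): 285.707°.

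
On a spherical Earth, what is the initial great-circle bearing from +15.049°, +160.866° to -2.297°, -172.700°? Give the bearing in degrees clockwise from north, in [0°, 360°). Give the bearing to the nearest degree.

Δλ = -172.700 − 160.866 = -333.566°; wrapped into (−180°, 180°]: 26.434°.
θ = atan2( sin Δλ · cos φ₂ , cos φ₁ · sin φ₂ − sin φ₁ · cos φ₂ · cos Δλ )
  = atan2(0.44481, -0.27102) = 121.353° → normalised to [0°, 360°): 121.353°.

121°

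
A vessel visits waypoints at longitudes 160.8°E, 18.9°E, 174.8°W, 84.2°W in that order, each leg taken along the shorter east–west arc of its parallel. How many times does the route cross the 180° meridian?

1

Leg 1: +160.8° → +18.9°, shortest Δλ = -141.9° (west) — does not cross 180°.
Leg 2: +18.9° → -174.8°, shortest Δλ = 166.3° (east) — crosses 180°.
Leg 3: -174.8° → -84.2°, shortest Δλ = 90.6° (east) — does not cross 180°.
Total crossings: 1.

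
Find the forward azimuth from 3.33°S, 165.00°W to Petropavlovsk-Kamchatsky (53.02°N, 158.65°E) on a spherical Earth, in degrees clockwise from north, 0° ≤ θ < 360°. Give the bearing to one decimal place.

Δλ = 158.65 − -165.00 = 323.65°; wrapped into (−180°, 180°]: -36.35°.
θ = atan2( sin Δλ · cos φ₂ , cos φ₁ · sin φ₂ − sin φ₁ · cos φ₂ · cos Δλ )
  = atan2(-0.35654, 0.82564) = -23.356° → normalised to [0°, 360°): 336.644°.

336.6°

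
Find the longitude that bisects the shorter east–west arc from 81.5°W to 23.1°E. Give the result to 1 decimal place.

29.2°W

Signed shortest Δλ from -81.5° to +23.1° is +104.6°.
Midpoint longitude = -81.5° + (+104.6°)/2 = -81.5° + 52.3° = -29.2°.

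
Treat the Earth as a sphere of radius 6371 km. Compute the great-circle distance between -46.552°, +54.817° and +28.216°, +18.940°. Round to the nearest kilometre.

Δλ = 18.940 − 54.817 = -35.877°.
Δφ = 28.216 − -46.552 = 74.768°.
a = sin²(Δφ/2) + cos φ₁ · cos φ₂ · sin²(Δλ/2) = 0.426120.
c = 2·atan2(√a, √(1−a)) = 1.42249 rad → d = 6371·c ≈ 9062.70 km.

9063 km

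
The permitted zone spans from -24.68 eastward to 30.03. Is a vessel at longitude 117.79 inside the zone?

Band width going east from -24.68° to +30.03°: ((30.03 − -24.68) mod 360) = 54.71°.
Offset of +117.79° east of the west edge: ((117.79 − -24.68) mod 360) = 142.47°.
142.47° > 54.71° ⇒ outside.

No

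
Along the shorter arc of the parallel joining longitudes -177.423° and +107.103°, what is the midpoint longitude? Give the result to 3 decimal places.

+144.840°

Signed shortest Δλ from -177.423° to +107.103° is -75.474°.
Midpoint longitude = -177.423° + (-75.474°)/2 = -177.423° − 37.737° = -215.160°.
Normalise into (−180°, 180°]: +144.840°.
(The naïve average (-177.423 + +107.103)/2 = -35.16° is on the wrong side of the globe.)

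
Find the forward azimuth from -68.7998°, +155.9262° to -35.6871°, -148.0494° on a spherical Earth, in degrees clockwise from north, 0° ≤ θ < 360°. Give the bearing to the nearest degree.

73°

Δλ = -148.0494 − 155.9262 = -303.9756°; wrapped into (−180°, 180°]: 56.0244°.
θ = atan2( sin Δλ · cos φ₂ , cos φ₁ · sin φ₂ − sin φ₁ · cos φ₂ · cos Δλ )
  = atan2(0.67355, 0.21222) = 72.512° → normalised to [0°, 360°): 72.512°.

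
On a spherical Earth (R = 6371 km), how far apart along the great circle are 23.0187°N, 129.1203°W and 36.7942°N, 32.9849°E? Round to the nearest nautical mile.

Δλ = 32.9849 − -129.1203 = 162.1052°.
Δφ = 36.7942 − 23.0187 = 13.7755°.
a = sin²(Δφ/2) + cos φ₁ · cos φ₂ · sin²(Δλ/2) = 0.733585.
c = 2·atan2(√a, √(1−a)) = 2.05688 rad → d = 6371·c ≈ 13104.40 km ≈ 7075.81 nmi.

7076 nmi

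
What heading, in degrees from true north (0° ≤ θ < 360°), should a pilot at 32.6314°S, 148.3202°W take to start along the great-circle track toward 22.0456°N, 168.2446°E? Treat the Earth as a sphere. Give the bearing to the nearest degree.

Δλ = 168.2446 − -148.3202 = 316.5648°; wrapped into (−180°, 180°]: -43.4352°.
θ = atan2( sin Δλ · cos φ₂ , cos φ₁ · sin φ₂ − sin φ₁ · cos φ₂ · cos Δλ )
  = atan2(-0.63727, 0.67903) = -43.182° → normalised to [0°, 360°): 316.818°.

317°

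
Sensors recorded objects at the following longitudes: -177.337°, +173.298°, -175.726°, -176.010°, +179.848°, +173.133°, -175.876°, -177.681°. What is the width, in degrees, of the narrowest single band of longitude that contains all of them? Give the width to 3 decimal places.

Sort the longitudes: -177.681°, -177.337°, -176.010°, -175.876°, -175.726°, +173.133°, +173.298°, +179.848°.
Eastward gaps between consecutive values (wrapping around): 0.344°, 1.327°, 0.134°, 0.150°, 348.859°, 0.165°, 6.550°, 2.471°.
Largest gap = 348.859° ⇒ minimal covering band is its complement: 360° − 348.859° = 11.141°.
Band runs from +173.133° eastward to -175.726°, crossing the antimeridian.

11.141°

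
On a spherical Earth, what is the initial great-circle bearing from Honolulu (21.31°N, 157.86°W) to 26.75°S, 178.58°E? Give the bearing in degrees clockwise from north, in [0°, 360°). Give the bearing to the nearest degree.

Δλ = 178.58 − -157.86 = 336.44°; wrapped into (−180°, 180°]: -23.56°.
θ = atan2( sin Δλ · cos φ₂ , cos φ₁ · sin φ₂ − sin φ₁ · cos φ₂ · cos Δλ )
  = atan2(-0.35693, -0.71679) = -153.529° → normalised to [0°, 360°): 206.471°.

206°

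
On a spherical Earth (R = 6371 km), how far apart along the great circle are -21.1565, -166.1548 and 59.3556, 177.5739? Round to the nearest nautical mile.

Δλ = 177.5739 − -166.1548 = 343.7287°; wrapped into (−180°, 180°]: -16.2713°.
Δφ = 59.3556 − -21.1565 = 80.5121°.
a = sin²(Δφ/2) + cos φ₁ · cos φ₂ · sin²(Δλ/2) = 0.427100.
c = 2·atan2(√a, √(1−a)) = 1.42448 rad → d = 6371·c ≈ 9075.33 km ≈ 4900.29 nmi.

4900 nmi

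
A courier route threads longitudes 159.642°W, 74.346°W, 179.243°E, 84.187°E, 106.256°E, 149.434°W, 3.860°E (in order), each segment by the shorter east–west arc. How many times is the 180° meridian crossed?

Leg 1: -159.642° → -74.346°, shortest Δλ = 85.296° (east) — does not cross 180°.
Leg 2: -74.346° → +179.243°, shortest Δλ = -106.411° (west) — crosses 180°.
Leg 3: +179.243° → +84.187°, shortest Δλ = -95.056° (west) — does not cross 180°.
Leg 4: +84.187° → +106.256°, shortest Δλ = 22.069° (east) — does not cross 180°.
Leg 5: +106.256° → -149.434°, shortest Δλ = 104.31° (east) — crosses 180°.
Leg 6: -149.434° → +3.860°, shortest Δλ = 153.294° (east) — does not cross 180°.
Total crossings: 2.

2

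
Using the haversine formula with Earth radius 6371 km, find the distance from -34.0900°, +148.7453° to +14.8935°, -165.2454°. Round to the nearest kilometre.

Δλ = -165.2454 − 148.7453 = -313.9907°; wrapped into (−180°, 180°]: 46.0093°.
Δφ = 14.8935 − -34.0900 = 48.9835°.
a = sin²(Δφ/2) + cos φ₁ · cos φ₂ · sin²(Δλ/2) = 0.294097.
c = 2·atan2(√a, √(1−a)) = 1.14636 rad → d = 6371·c ≈ 7303.46 km.

7303 km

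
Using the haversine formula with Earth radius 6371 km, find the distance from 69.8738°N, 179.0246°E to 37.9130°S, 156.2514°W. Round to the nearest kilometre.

Δλ = -156.2514 − 179.0246 = -335.2760°; wrapped into (−180°, 180°]: 24.7240°.
Δφ = -37.9130 − 69.8738 = -107.7868°.
a = sin²(Δφ/2) + cos φ₁ · cos φ₂ · sin²(Δλ/2) = 0.665180.
c = 2·atan2(√a, √(1−a)) = 1.90748 rad → d = 6371·c ≈ 12152.57 km.

12153 km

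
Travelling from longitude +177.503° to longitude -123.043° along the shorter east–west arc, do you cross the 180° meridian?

Yes

Naïve |-123.043 − 177.503| = 300.546° > 180°, so the shorter arc goes the other way round — across 180°.
Signed shortest Δλ = ((-123.043 − 177.503 + 180) mod 360) − 180 = 59.454°.
Going east by 59.454° from +177.503° passes through 180° before reaching -123.043°.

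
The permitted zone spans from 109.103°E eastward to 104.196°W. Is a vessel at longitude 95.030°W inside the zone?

Band width going east from +109.103° to -104.196°: ((-104.196 − 109.103) mod 360) = 146.701°.
Offset of -95.030° east of the west edge: ((-95.030 − 109.103) mod 360) = 155.867°.
155.867° > 146.701° ⇒ outside.

No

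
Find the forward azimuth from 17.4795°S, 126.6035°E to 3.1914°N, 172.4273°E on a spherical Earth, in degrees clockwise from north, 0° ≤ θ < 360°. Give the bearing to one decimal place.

Δλ = 172.4273 − 126.6035 = 45.8238°.
θ = atan2( sin Δλ · cos φ₂ , cos φ₁ · sin φ₂ − sin φ₁ · cos φ₂ · cos Δλ )
  = atan2(0.71609, 0.26209) = 69.897° → normalised to [0°, 360°): 69.897°.

69.9°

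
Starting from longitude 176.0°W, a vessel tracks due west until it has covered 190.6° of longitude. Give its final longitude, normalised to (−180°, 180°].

6.6°W

Start at -176.0°; shift −190.6° → -366.6°.
-366.6° lies outside (−180°, 180°]; add 360° → -6.6°.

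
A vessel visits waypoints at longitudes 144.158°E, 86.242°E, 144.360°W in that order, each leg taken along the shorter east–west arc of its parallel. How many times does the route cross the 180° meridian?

1

Leg 1: +144.158° → +86.242°, shortest Δλ = -57.916° (west) — does not cross 180°.
Leg 2: +86.242° → -144.360°, shortest Δλ = 129.398° (east) — crosses 180°.
Total crossings: 1.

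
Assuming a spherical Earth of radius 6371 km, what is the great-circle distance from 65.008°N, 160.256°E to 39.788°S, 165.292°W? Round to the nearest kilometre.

Δλ = -165.292 − 160.256 = -325.548°; wrapped into (−180°, 180°]: 34.452°.
Δφ = -39.788 − 65.008 = -104.796°.
a = sin²(Δφ/2) + cos φ₁ · cos φ₂ · sin²(Δλ/2) = 0.656161.
c = 2·atan2(√a, √(1−a)) = 1.88843 rad → d = 6371·c ≈ 12031.20 km.

12031 km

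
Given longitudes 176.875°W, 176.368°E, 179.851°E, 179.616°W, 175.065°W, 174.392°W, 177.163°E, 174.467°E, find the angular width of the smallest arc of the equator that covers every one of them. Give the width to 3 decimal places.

11.141°

Sort the longitudes: -179.616°, -176.875°, -175.065°, -174.392°, +174.467°, +176.368°, +177.163°, +179.851°.
Eastward gaps between consecutive values (wrapping around): 2.741°, 1.810°, 0.673°, 348.859°, 1.901°, 0.795°, 2.688°, 0.533°.
Largest gap = 348.859° ⇒ minimal covering band is its complement: 360° − 348.859° = 11.141°.
Band runs from +174.467° eastward to -174.392°, crossing the antimeridian.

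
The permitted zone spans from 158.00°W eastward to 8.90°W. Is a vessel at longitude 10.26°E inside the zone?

Band width going east from -158.00° to -8.90°: ((-8.90 − -158.00) mod 360) = 149.10°.
Offset of +10.26° east of the west edge: ((10.26 − -158.00) mod 360) = 168.26°.
168.26° > 149.10° ⇒ outside.

No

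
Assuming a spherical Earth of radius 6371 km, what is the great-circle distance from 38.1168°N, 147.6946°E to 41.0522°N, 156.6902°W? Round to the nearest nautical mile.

Δλ = -156.6902 − 147.6946 = -304.3848°; wrapped into (−180°, 180°]: 55.6152°.
Δφ = 41.0522 − 38.1168 = 2.9354°.
a = sin²(Δφ/2) + cos φ₁ · cos φ₂ · sin²(Δλ/2) = 0.129774.
c = 2·atan2(√a, √(1−a)) = 0.73705 rad → d = 6371·c ≈ 4695.76 km ≈ 2535.51 nmi.

2536 nmi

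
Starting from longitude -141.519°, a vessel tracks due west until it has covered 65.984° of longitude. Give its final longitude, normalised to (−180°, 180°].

Start at -141.519°; shift −65.984° → -207.503°.
-207.503° lies outside (−180°, 180°]; add 360° → +152.497°.

+152.497°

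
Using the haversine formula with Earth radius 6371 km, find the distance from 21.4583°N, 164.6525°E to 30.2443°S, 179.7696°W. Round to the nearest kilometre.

Δλ = -179.7696 − 164.6525 = -344.4221°; wrapped into (−180°, 180°]: 15.5779°.
Δφ = -30.2443 − 21.4583 = -51.7026°.
a = sin²(Δφ/2) + cos φ₁ · cos φ₂ · sin²(Δλ/2) = 0.204895.
c = 2·atan2(√a, √(1−a)) = 0.93948 rad → d = 6371·c ≈ 5985.42 km.

5985 km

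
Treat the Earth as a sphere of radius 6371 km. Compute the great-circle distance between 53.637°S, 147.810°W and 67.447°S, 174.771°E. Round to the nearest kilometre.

Δλ = 174.771 − -147.810 = 322.581°; wrapped into (−180°, 180°]: -37.419°.
Δφ = -67.447 − -53.637 = -13.810°.
a = sin²(Δφ/2) + cos φ₁ · cos φ₂ · sin²(Δλ/2) = 0.037852.
c = 2·atan2(√a, √(1−a)) = 0.39161 rad → d = 6371·c ≈ 2494.93 km.

2495 km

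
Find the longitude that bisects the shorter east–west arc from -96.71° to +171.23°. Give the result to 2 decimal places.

-142.74°

Signed shortest Δλ from -96.71° to +171.23° is -92.06°.
Midpoint longitude = -96.71° + (-92.06°)/2 = -96.71° − 46.03° = -142.74°.
(The naïve average (-96.71 + +171.23)/2 = 37.26° is on the wrong side of the globe.)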